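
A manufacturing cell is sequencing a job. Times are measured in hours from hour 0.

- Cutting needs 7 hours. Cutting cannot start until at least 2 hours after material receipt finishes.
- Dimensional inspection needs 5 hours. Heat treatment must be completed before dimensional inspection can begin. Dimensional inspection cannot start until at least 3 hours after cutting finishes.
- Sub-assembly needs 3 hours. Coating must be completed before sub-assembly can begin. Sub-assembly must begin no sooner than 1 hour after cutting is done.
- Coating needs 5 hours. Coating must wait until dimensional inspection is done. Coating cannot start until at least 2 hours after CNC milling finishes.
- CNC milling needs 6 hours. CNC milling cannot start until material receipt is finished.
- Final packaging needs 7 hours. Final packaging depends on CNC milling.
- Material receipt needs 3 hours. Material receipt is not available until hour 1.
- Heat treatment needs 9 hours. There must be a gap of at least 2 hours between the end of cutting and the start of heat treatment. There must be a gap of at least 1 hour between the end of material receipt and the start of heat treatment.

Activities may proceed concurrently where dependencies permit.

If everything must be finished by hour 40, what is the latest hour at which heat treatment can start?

18

Sub-assembly must finish by hour 40; it takes 3 hours, so it must start by 40 − 3 = hour 37.
Coating has to be done before sub-assembly (must start by hour 37). That means finishing by hour 37, i.e. starting by 37 − 5 = hour 32.
Since coating (must start by hour 32) depends on it, dimensional inspection must finish by hour 32. Backing off its 5-hour duration gives a latest start of hour 27.
Heat treatment has to be done before dimensional inspection (must start by hour 27). That means finishing by hour 27, i.e. starting by 27 − 9 = hour 18.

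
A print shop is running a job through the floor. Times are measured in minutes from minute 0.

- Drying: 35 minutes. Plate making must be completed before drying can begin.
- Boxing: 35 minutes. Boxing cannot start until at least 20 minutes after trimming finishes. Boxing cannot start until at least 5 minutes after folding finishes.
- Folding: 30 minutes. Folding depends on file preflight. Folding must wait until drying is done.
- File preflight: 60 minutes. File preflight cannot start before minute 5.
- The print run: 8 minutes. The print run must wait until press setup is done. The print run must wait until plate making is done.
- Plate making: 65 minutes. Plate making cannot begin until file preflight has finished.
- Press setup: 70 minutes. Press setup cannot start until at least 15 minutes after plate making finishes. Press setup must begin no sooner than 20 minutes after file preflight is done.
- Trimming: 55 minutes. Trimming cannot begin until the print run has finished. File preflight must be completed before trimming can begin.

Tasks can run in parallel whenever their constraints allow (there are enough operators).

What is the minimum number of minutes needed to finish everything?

After its own release at minute 5, file preflight can start at minute 5 and finishes at minute 65.
After file preflight (finishes minute 65), plate making can start at minute 65 and finishes at minute 130.
Drying cannot begin until plate making (finishes minute 130). It runs from minute 130 to 130 + 35 = minute 165.
Folding needs all of file preflight (finishes minute 65); drying (finishes minute 165). That puts its earliest start at minute 165; it finishes at 165 + 30 = minute 195.
Press setup cannot start until plate making (finishes minute 130, plus 15-minute gap → minute 145); file preflight (finishes minute 65, plus 20-minute gap → minute 85). The controlling bound is minute 145, so press setup finishes at 145 + 70 = minute 215.
The print run needs all of press setup (finishes minute 215); plate making (finishes minute 130). That puts its earliest start at minute 215; it finishes at 215 + 8 = minute 223.
For trimming: the print run (finishes minute 223); file preflight (finishes minute 65). Taking the maximum gives a start of minute 223, and it finishes at 223 + 55 = minute 278.
Boxing cannot start until trimming (finishes minute 278, plus 20-minute gap → minute 298); folding (finishes minute 195, plus 5-minute gap → minute 200). The controlling bound is minute 298, so boxing finishes at 298 + 35 = minute 333.
All tasks are finished once the last one completes. Finish times: File preflight at 65, Plate making at 130, Press setup at 215, The print run at 223, Drying at 165, Trimming at 278, Folding at 195, Boxing at 333. The latest is minute 333.

333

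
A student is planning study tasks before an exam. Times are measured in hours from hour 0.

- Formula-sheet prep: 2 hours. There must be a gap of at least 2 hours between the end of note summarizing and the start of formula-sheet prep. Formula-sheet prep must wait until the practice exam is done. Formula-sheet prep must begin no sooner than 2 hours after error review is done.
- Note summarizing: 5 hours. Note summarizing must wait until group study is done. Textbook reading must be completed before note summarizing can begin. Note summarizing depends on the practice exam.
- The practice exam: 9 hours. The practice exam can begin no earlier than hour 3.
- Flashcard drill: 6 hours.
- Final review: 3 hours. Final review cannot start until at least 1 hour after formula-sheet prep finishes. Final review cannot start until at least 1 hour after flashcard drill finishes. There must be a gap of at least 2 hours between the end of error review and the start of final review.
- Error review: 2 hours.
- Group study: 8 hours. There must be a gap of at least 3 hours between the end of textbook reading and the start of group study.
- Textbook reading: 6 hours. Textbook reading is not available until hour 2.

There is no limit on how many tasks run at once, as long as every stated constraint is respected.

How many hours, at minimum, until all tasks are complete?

Error review has no prerequisites, so it starts at hour 0 and finishes at hour 2.
After its own release at hour 3, the practice exam can start at hour 3 and finishes at hour 12.
Nothing blocks flashcard drill, so it runs from hour 0 to hour 6.
After its own release at hour 2, textbook reading can start at hour 2 and finishes at hour 8.
After textbook reading (finishes hour 8, plus 3-hour gap → hour 11), group study can start at hour 11 and finishes at hour 19.
Note summarizing has to wait for group study (finishes hour 19); textbook reading (finishes hour 8); the practice exam (finishes hour 12). The latest of these is hour 19, so note summarizing runs hour 19 to 19 + 5 = hour 24.
Formula-sheet prep cannot start until note summarizing (finishes hour 24, plus 2-hour gap → hour 26); the practice exam (finishes hour 12); error review (finishes hour 2, plus 2-hour gap → hour 4). The controlling bound is hour 26, so formula-sheet prep finishes at 26 + 2 = hour 28.
Final review needs all of formula-sheet prep (finishes hour 28, plus 1-hour gap → hour 29); flashcard drill (finishes hour 6, plus 1-hour gap → hour 7); error review (finishes hour 2, plus 2-hour gap → hour 4). That puts its earliest start at hour 29; it finishes at 29 + 3 = hour 32.
All tasks are finished once the last one completes. Finish times: Textbook reading at 8, Flashcard drill at 6, The practice exam at 12, Error review at 2, Group study at 19, Note summarizing at 24, Formula-sheet prep at 28, Final review at 32. The latest is hour 32.

32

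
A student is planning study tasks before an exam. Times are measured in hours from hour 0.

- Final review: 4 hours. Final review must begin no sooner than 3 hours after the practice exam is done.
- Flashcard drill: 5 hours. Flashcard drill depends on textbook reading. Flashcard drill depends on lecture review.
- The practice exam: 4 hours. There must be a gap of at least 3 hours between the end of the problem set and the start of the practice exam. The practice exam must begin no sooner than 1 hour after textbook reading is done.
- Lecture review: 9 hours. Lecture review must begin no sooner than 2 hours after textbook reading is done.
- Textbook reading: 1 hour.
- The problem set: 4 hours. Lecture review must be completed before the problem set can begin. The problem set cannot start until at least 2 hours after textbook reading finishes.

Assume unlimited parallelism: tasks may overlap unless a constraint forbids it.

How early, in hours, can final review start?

Textbook reading can start immediately at hour 0; it finishes at hour 1.
Lecture review cannot begin until textbook reading (finishes hour 1, plus 2-hour gap → hour 3). It runs from hour 3 to 3 + 9 = hour 12.
The problem set needs all of lecture review (finishes hour 12); textbook reading (finishes hour 1, plus 2-hour gap → hour 3). That puts its earliest start at hour 12; it finishes at 12 + 4 = hour 16.
The practice exam cannot start until the problem set (finishes hour 16, plus 3-hour gap → hour 19); textbook reading (finishes hour 1, plus 1-hour gap → hour 2). The controlling bound is hour 19, so the practice exam finishes at 19 + 4 = hour 23.
Final review waits on the practice exam (finishes hour 23, plus 3-hour gap → hour 26), so the earliest it can start is hour 26.

26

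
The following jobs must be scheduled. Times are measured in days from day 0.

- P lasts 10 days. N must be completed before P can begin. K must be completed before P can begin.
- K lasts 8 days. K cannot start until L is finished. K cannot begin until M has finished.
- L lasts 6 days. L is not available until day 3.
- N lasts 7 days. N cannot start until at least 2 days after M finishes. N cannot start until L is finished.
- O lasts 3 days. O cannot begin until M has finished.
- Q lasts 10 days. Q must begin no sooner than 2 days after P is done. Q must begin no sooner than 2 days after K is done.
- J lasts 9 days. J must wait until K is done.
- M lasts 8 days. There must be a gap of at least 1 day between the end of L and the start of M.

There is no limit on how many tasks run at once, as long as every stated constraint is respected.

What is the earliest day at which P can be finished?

After its own release at day 3, L can start at day 3 and finishes at day 9.
M cannot begin until L (finishes day 9, plus 1-day gap → day 10). It runs from day 10 to 10 + 8 = day 18.
N needs all of M (finishes day 18, plus 2-day gap → day 20); L (finishes day 9). That puts its earliest start at day 20; it finishes at 20 + 7 = day 27.
For K: L (finishes day 9); M (finishes day 18). Taking the maximum gives a start of day 18, and it finishes at 18 + 8 = day 26.
P has to wait for N (finishes day 27); K (finishes day 26). The latest of these is day 27, so P runs day 27 to 27 + 10 = day 37.

37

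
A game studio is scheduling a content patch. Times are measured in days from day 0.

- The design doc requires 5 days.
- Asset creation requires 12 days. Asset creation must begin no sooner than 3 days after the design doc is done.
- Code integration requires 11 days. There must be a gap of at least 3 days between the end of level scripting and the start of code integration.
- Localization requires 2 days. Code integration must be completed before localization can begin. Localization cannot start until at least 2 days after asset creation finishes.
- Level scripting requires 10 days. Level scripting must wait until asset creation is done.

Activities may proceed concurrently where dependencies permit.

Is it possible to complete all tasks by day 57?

Yes

The design doc can start immediately at day 0; it finishes at day 5.
Asset creation cannot begin until the design doc (finishes day 5, plus 3-day gap → day 8). It runs from day 8 to 8 + 12 = day 20.
Level scripting cannot begin until asset creation (finishes day 20). It runs from day 20 to 20 + 10 = day 30.
Code integration waits on level scripting (finishes day 30, plus 3-day gap → day 33), so it starts at day 33 and finishes at 33 + 11 = day 44.
Localization cannot start until code integration (finishes day 44); asset creation (finishes day 20, plus 2-day gap → day 22). The controlling bound is day 44, so localization finishes at 44 + 2 = day 46.
Every task is finished by day 46, which is no later than the deadline of 57, so the schedule is feasible.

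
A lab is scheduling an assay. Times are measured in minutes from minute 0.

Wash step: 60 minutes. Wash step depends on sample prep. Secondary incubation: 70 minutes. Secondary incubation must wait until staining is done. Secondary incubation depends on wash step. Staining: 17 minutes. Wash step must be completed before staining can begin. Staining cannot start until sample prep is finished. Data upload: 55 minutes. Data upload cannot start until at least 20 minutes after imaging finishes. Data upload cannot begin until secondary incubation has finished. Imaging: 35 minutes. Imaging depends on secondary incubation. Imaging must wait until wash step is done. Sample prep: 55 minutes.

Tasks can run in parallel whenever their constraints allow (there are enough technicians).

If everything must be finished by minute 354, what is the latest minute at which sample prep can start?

42

Nothing follows data upload; the deadline of minute 354 is its only limit. It must start by 354 − 55 = minute 299.
Imaging must finish before data upload (must start by minute 299, minus 20-minute gap → minute 279). With a 35-minute duration, imaging must start by 279 − 35 = minute 244.
Secondary incubation feeds imaging (must start by minute 244); data upload (must start by minute 299). Taking the minimum, secondary incubation must finish by minute 244 and start by 244 − 70 = minute 174.
Staining has to be done before secondary incubation (must start by minute 174). That means finishing by minute 174, i.e. starting by 174 − 17 = minute 157.
Wash step must finish in time for staining (must start by minute 157); secondary incubation (must start by minute 174); imaging (must start by minute 244). The tightest is minute 157, so wash step must start by 157 − 60 = minute 97.
Sample prep has several dependents: wash step (must start by minute 97); staining (must start by minute 157). The earliest of those limits is minute 97, so sample prep must start by 97 − 55 = minute 42.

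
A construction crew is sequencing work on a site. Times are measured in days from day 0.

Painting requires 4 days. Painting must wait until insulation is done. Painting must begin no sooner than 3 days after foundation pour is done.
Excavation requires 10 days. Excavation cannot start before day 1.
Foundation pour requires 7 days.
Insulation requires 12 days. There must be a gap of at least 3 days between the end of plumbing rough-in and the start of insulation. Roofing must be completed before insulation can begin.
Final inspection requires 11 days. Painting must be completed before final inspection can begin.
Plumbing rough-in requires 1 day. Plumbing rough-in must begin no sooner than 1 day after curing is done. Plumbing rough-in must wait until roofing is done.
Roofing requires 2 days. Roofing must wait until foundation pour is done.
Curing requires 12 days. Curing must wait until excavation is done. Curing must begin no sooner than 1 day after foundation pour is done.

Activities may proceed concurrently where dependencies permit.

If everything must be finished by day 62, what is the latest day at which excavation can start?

Final inspection has no dependents, so it just needs to finish by day 62. Starting by 62 − 11 = day 51 achieves that.
Painting has to be done before final inspection (must start by day 51). That means finishing by day 51, i.e. starting by 51 − 4 = day 47.
Insulation feeds into painting (must start by day 47); so insulation must finish by day 47 and therefore start by day 35.
Plumbing rough-in has to be done before insulation (must start by day 35, minus 3-day gap → day 32). That means finishing by day 32, i.e. starting by 32 − 1 = day 31.
Curing must finish before plumbing rough-in (must start by day 31, minus 1-day gap → day 30). With a 12-day duration, curing must start by 30 − 12 = day 18.
Since curing (must start by day 18) depends on it, excavation must finish by day 18. Backing off its 10-day duration gives a latest start of day 8.

8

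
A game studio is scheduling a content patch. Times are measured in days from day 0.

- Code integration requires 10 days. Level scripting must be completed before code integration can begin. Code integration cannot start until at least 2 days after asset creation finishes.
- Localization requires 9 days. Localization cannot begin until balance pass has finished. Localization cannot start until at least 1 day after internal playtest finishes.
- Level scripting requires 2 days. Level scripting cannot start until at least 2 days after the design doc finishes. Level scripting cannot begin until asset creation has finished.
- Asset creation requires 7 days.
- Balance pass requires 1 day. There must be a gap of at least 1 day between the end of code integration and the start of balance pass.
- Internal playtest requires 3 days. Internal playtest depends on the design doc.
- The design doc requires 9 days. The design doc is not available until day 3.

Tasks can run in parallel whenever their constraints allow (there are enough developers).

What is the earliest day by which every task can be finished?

37

Asset creation has no prerequisites, so it starts at day 0 and finishes at day 7.
The design doc waits on its own release at day 3, so it starts at day 3 and finishes at 3 + 9 = day 12.
After the design doc (finishes day 12), internal playtest can start at day 12 and finishes at day 15.
Level scripting cannot start until the design doc (finishes day 12, plus 2-day gap → day 14); asset creation (finishes day 7). The controlling bound is day 14, so level scripting finishes at 14 + 2 = day 16.
For code integration: level scripting (finishes day 16); asset creation (finishes day 7, plus 2-day gap → day 9). Taking the maximum gives a start of day 16, and it finishes at 16 + 10 = day 26.
Balance pass cannot begin until code integration (finishes day 26, plus 1-day gap → day 27). It runs from day 27 to 27 + 1 = day 28.
Localization cannot start until balance pass (finishes day 28); internal playtest (finishes day 15, plus 1-day gap → day 16). The controlling bound is day 28, so localization finishes at 28 + 9 = day 37.
All tasks are finished once the last one completes. Finish times: The design doc at 12, Asset creation at 7, Level scripting at 16, Code integration at 26, Internal playtest at 15, Balance pass at 28, Localization at 37. The latest is day 37.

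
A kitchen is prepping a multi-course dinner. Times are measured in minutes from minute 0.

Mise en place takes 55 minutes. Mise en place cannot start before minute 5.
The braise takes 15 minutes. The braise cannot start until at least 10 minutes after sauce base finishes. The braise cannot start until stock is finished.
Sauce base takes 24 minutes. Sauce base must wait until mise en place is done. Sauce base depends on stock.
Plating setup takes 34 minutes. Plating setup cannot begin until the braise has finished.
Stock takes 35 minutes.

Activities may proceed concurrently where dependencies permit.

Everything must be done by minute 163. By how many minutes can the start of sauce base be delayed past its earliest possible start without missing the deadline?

20

Stock can start immediately at minute 0; it finishes at minute 35.
Mise en place cannot begin until its own release at minute 5. It runs from minute 5 to 5 + 55 = minute 60.
Sauce base has to wait for mise en place (finishes minute 60); stock (finishes minute 35). The latest of these is minute 60, so sauce base runs minute 60 to 60 + 24 = minute 84.

Working backward from the deadline:
Nothing follows plating setup; the deadline of minute 163 is its only limit. It must start by 163 − 34 = minute 129.
The braise must finish before plating setup (must start by minute 129). With a 15-minute duration, the braise must start by 129 − 15 = minute 114.
Sauce base has to be done before the braise (must start by minute 114, minus 10-minute gap → minute 104). That means finishing by minute 104, i.e. starting by 104 − 24 = minute 80.
So sauce base can start as early as minute 60 and as late as minute 80, giving 80 − 60 = 20 minutes of slack.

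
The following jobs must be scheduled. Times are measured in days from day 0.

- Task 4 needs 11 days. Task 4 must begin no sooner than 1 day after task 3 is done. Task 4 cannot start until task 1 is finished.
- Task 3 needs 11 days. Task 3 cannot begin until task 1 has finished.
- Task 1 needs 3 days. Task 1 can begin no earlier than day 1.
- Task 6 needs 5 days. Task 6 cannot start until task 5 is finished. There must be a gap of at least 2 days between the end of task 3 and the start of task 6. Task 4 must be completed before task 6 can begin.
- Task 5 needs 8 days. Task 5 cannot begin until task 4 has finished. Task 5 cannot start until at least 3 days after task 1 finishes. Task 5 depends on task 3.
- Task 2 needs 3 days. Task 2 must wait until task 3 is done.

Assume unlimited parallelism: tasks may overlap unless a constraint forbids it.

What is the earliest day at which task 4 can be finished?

27

After its own release at day 1, task 1 can start at day 1 and finishes at day 4.
After task 1 (finishes day 4), task 3 can start at day 4 and finishes at day 15.
Task 4 cannot start until task 3 (finishes day 15, plus 1-day gap → day 16); task 1 (finishes day 4). The controlling bound is day 16, so task 4 finishes at 16 + 11 = day 27.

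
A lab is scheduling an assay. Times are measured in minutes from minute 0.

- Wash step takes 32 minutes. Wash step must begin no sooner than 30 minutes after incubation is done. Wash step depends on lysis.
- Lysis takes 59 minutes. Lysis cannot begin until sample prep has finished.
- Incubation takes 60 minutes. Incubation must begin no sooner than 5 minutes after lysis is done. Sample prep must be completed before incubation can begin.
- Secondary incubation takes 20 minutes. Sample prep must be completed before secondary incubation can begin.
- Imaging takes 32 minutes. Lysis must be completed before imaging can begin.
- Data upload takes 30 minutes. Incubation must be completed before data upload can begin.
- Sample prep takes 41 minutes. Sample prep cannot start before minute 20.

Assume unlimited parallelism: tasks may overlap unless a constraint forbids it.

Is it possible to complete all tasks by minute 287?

Yes

Sample prep waits on its own release at minute 20, so it starts at minute 20 and finishes at 20 + 41 = minute 61.
Secondary incubation waits on sample prep (finishes minute 61), so it starts at minute 61 and finishes at 61 + 20 = minute 81.
Lysis waits on sample prep (finishes minute 61), so it starts at minute 61 and finishes at 61 + 59 = minute 120.
Imaging cannot begin until lysis (finishes minute 120). It runs from minute 120 to 120 + 32 = minute 152.
Incubation needs all of lysis (finishes minute 120, plus 5-minute gap → minute 125); sample prep (finishes minute 61). That puts its earliest start at minute 125; it finishes at 125 + 60 = minute 185.
Data upload cannot begin until incubation (finishes minute 185). It runs from minute 185 to 185 + 30 = minute 215.
Wash step cannot start until incubation (finishes minute 185, plus 30-minute gap → minute 215); lysis (finishes minute 120). The controlling bound is minute 215, so wash step finishes at 215 + 32 = minute 247.
Every task is finished by minute 247, which is no later than the deadline of 287, so the schedule is feasible.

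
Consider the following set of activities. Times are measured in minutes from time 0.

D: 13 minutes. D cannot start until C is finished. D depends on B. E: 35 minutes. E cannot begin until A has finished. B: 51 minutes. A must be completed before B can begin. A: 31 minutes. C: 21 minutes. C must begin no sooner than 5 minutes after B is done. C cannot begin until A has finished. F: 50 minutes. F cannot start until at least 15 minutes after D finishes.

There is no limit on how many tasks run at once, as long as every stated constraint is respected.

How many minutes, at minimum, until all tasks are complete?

A can start immediately at minute 0; it finishes at minute 31.
E cannot begin until A (finishes minute 31). It runs from minute 31 to 31 + 35 = minute 66.
After A (finishes minute 31), B can start at minute 31 and finishes at minute 82.
C needs all of B (finishes minute 82, plus 5-minute gap → minute 87); A (finishes minute 31). That puts its earliest start at minute 87; it finishes at 87 + 21 = minute 108.
D needs all of C (finishes minute 108); B (finishes minute 82). That puts its earliest start at minute 108; it finishes at 108 + 13 = minute 121.
F waits on D (finishes minute 121, plus 15-minute gap → minute 136), so it starts at minute 136 and finishes at 136 + 50 = minute 186.
All tasks are finished once the last one completes. Finish times: A at 31, B at 82, C at 108, D at 121, E at 66, F at 186. The latest is minute 186.

186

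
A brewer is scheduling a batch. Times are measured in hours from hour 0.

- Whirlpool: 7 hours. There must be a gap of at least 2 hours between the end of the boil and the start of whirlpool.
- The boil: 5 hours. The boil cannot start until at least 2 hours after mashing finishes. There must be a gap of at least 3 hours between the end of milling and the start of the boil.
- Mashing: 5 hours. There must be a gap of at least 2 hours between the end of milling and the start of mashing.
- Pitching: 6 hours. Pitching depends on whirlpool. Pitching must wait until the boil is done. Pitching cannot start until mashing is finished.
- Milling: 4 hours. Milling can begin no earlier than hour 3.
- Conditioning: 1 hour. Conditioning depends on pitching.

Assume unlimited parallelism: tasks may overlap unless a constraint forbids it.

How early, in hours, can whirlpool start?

After its own release at hour 3, milling can start at hour 3 and finishes at hour 7.
After milling (finishes hour 7, plus 2-hour gap → hour 9), mashing can start at hour 9 and finishes at hour 14.
The boil has to wait for mashing (finishes hour 14, plus 2-hour gap → hour 16); milling (finishes hour 7, plus 3-hour gap → hour 10). The latest of these is hour 16, so the boil runs hour 16 to 16 + 5 = hour 21.
Whirlpool waits on the boil (finishes hour 21, plus 2-hour gap → hour 23), so the earliest it can start is hour 23.

23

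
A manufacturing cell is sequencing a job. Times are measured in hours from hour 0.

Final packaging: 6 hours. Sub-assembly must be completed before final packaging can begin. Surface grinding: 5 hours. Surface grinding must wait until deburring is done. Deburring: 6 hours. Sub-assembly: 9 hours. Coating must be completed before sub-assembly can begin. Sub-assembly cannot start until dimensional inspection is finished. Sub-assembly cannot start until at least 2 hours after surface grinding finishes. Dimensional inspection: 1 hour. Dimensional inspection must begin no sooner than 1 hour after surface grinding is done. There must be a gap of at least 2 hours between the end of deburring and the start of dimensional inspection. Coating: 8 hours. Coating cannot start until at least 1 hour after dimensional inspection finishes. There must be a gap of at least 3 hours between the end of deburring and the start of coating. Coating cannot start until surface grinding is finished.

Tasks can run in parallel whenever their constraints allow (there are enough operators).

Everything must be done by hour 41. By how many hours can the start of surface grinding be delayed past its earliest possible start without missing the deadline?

4

Deburring can start immediately at hour 0; it finishes at hour 6.
Surface grinding cannot begin until deburring (finishes hour 6). It runs from hour 6 to 6 + 5 = hour 11.

Working backward from the deadline:
Final packaging must finish by hour 41; it takes 6 hours, so it must start by 41 − 6 = hour 35.
Sub-assembly feeds into final packaging (must start by hour 35); so sub-assembly must finish by hour 35 and therefore start by hour 26.
Coating feeds into sub-assembly (must start by hour 26); so coating must finish by hour 26 and therefore start by hour 18.
Dimensional inspection feeds coating (must start by hour 18, minus 1-hour gap → hour 17); sub-assembly (must start by hour 26). Taking the minimum, dimensional inspection must finish by hour 17 and start by 17 − 1 = hour 16.
For surface grinding: dimensional inspection (must start by hour 16, minus 1-hour gap → hour 15); coating (must start by hour 18); sub-assembly (must start by hour 26, minus 2-hour gap → hour 24). The most restrictive is hour 15; with a 5-hour duration, surface grinding must start by hour 10.
So surface grinding can start as early as hour 6 and as late as hour 10, giving 10 − 6 = 4 hours of slack.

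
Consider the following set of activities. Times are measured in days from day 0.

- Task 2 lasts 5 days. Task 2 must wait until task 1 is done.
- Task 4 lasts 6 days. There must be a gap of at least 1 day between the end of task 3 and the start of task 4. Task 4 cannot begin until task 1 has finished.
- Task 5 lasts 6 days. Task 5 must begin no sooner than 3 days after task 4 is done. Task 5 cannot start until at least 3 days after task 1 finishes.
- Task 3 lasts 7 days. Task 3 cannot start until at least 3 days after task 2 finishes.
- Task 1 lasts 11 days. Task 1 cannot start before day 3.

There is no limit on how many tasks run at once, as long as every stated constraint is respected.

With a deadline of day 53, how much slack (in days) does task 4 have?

8

Task 1 cannot begin until its own release at day 3. It runs from day 3 to 3 + 11 = day 14.
Task 2 cannot begin until task 1 (finishes day 14). It runs from day 14 to 14 + 5 = day 19.
Task 3 waits on task 2 (finishes day 19, plus 3-day gap → day 22), so it starts at day 22 and finishes at 22 + 7 = day 29.
Task 4 has to wait for task 3 (finishes day 29, plus 1-day gap → day 30); task 1 (finishes day 14). The latest of these is day 30, so task 4 runs day 30 to 30 + 6 = day 36.

Working backward from the deadline:
Nothing follows task 5; the deadline of day 53 is its only limit. It must start by 53 − 6 = day 47.
Task 4 must finish before task 5 (must start by day 47, minus 3-day gap → day 44). With a 6-day duration, task 4 must start by 44 − 6 = day 38.
So task 4 can start as early as day 30 and as late as day 38, giving 38 − 30 = 8 days of slack.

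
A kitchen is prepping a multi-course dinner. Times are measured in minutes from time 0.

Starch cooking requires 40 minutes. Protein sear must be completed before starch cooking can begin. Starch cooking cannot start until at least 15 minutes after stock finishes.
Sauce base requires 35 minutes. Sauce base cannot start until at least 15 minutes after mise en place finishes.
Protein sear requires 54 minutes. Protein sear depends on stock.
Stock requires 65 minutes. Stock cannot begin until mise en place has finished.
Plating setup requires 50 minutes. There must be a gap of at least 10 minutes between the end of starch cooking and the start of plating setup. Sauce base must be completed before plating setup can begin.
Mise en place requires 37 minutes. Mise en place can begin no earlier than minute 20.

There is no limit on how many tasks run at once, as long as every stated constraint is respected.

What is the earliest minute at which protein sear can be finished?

Mise en place cannot begin until its own release at minute 20. It runs from minute 20 to 20 + 37 = minute 57.
After mise en place (finishes minute 57), stock can start at minute 57 and finishes at minute 122.
Protein sear cannot begin until stock (finishes minute 122). It runs from minute 122 to 122 + 54 = minute 176.

176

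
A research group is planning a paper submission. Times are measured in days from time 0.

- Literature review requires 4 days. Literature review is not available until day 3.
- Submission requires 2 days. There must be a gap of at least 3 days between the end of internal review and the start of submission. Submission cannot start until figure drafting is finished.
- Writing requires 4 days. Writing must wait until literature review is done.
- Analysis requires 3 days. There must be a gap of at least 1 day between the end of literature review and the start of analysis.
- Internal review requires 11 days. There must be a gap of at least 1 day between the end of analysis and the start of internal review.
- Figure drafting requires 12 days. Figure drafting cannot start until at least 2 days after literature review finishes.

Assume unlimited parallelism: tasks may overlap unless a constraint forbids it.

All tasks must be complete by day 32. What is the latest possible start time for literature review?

Nothing follows submission; the deadline of day 32 is its only limit. It must start by 32 − 2 = day 30.
Internal review must finish before submission (must start by day 30, minus 3-day gap → day 27). With an 11-day duration, internal review must start by 27 − 11 = day 16.
Analysis feeds into internal review (must start by day 16, minus 1-day gap → day 15); so analysis must finish by day 15 and therefore start by day 12.
Since submission (must start by day 30) depends on it, figure drafting must finish by day 30. Backing off its 12-day duration gives a latest start of day 18.
Writing has no dependents, so it just needs to finish by day 32. Starting by 32 − 4 = day 28 achieves that.
For literature review: analysis (must start by day 12, minus 1-day gap → day 11); figure drafting (must start by day 18, minus 2-day gap → day 16); writing (must start by day 28). The most restrictive is day 11; with a 4-day duration, literature review must start by day 7.

7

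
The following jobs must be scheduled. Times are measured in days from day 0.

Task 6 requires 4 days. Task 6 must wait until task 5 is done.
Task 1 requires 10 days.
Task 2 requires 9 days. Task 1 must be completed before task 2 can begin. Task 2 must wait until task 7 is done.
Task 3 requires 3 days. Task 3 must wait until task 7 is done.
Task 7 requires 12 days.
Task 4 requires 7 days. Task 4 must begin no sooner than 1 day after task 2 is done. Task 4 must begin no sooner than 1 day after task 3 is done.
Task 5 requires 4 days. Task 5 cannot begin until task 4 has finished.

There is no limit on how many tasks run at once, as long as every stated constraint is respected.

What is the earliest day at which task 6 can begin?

Nothing blocks task 7, so it runs from day 0 to day 12.
After task 7 (finishes day 12), task 3 can start at day 12 and finishes at day 15.
Nothing blocks task 1, so it runs from day 0 to day 10.
Task 2 cannot start until task 1 (finishes day 10); task 7 (finishes day 12). The controlling bound is day 12, so task 2 finishes at 12 + 9 = day 21.
For task 4: task 2 (finishes day 21, plus 1-day gap → day 22); task 3 (finishes day 15, plus 1-day gap → day 16). Taking the maximum gives a start of day 22, and it finishes at 22 + 7 = day 29.
Task 5 waits on task 4 (finishes day 29), so it starts at day 29 and finishes at 29 + 4 = day 33.
Task 6 waits on task 5 (finishes day 33), so the earliest it can start is day 33.

33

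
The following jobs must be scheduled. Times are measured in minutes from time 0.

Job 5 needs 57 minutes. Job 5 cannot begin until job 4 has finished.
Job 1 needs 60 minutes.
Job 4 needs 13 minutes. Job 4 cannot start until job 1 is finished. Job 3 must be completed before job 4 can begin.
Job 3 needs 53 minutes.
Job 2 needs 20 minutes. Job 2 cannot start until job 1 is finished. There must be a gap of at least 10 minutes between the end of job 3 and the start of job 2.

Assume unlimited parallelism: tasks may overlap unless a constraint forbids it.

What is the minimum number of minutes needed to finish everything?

Nothing blocks job 3, so it runs from minute 0 to minute 53.
Job 1 can start immediately at minute 0; it finishes at minute 60.
Job 4 cannot start until job 1 (finishes minute 60); job 3 (finishes minute 53). The controlling bound is minute 60, so job 4 finishes at 60 + 13 = minute 73.
Job 5 cannot begin until job 4 (finishes minute 73). It runs from minute 73 to 73 + 57 = minute 130.
For job 2: job 1 (finishes minute 60); job 3 (finishes minute 53, plus 10-minute gap → minute 63). Taking the maximum gives a start of minute 63, and it finishes at 63 + 20 = minute 83.
All tasks are finished once the last one completes. Finish times: Job 1 at 60, Job 2 at 83, Job 3 at 53, Job 4 at 73, Job 5 at 130. The latest is minute 130.

130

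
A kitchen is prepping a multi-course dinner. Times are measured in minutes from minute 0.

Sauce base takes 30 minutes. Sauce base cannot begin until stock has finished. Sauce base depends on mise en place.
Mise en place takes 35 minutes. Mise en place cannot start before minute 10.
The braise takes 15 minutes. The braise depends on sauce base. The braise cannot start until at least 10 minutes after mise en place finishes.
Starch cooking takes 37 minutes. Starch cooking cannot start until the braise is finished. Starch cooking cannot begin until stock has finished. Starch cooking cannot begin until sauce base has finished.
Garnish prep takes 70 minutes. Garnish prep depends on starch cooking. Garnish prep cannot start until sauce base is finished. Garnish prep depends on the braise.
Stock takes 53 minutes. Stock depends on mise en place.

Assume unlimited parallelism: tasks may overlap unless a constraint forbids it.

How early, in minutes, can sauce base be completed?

128

Mise en place waits on its own release at minute 10, so it starts at minute 10 and finishes at 10 + 35 = minute 45.
After mise en place (finishes minute 45), stock can start at minute 45 and finishes at minute 98.
Sauce base cannot start until stock (finishes minute 98); mise en place (finishes minute 45). The controlling bound is minute 98, so sauce base finishes at 98 + 30 = minute 128.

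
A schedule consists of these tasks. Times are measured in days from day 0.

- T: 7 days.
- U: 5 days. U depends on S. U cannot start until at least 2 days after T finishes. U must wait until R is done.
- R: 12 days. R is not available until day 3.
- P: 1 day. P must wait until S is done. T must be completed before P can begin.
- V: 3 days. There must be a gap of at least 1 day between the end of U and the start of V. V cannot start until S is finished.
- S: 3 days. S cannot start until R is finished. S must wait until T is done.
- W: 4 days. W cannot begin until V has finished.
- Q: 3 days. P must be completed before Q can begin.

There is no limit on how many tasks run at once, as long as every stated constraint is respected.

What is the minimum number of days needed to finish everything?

31

Nothing blocks T, so it runs from day 0 to day 7.
R cannot begin until its own release at day 3. It runs from day 3 to 3 + 12 = day 15.
S needs all of R (finishes day 15); T (finishes day 7). That puts its earliest start at day 15; it finishes at 15 + 3 = day 18.
U needs all of S (finishes day 18); T (finishes day 7, plus 2-day gap → day 9); R (finishes day 15). That puts its earliest start at day 18; it finishes at 18 + 5 = day 23.
V has to wait for U (finishes day 23, plus 1-day gap → day 24); S (finishes day 18). The latest of these is day 24, so V runs day 24 to 24 + 3 = day 27.
W waits on V (finishes day 27), so it starts at day 27 and finishes at 27 + 4 = day 31.
For P: S (finishes day 18); T (finishes day 7). Taking the maximum gives a start of day 18, and it finishes at 18 + 1 = day 19.
After P (finishes day 19), Q can start at day 19 and finishes at day 22.
All tasks are finished once the last one completes. Finish times: P at 19, Q at 22, R at 15, S at 18, T at 7, U at 23, V at 27, W at 31. The latest is day 31.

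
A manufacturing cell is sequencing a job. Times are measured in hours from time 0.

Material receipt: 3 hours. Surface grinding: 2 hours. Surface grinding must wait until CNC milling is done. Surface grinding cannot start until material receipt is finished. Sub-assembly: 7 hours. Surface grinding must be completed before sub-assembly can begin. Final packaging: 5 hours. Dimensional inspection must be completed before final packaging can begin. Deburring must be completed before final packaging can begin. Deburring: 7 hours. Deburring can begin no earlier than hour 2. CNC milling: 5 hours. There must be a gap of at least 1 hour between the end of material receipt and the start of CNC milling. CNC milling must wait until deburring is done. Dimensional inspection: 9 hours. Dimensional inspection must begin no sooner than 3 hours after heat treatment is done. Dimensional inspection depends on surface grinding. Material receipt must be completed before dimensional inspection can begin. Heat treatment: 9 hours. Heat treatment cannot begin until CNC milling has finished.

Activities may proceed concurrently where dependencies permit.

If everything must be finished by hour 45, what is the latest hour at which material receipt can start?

To finish by hour 45, final packaging (duration 5) must start no later than hour 40.
Dimensional inspection feeds into final packaging (must start by hour 40); so dimensional inspection must finish by hour 40 and therefore start by hour 31.
Since dimensional inspection (must start by hour 31, minus 3-hour gap → hour 28) depends on it, heat treatment must finish by hour 28. Backing off its 9-hour duration gives a latest start of hour 19.
Nothing follows sub-assembly; the deadline of hour 45 is its only limit. It must start by 45 − 7 = hour 38.
Surface grinding feeds dimensional inspection (must start by hour 31); sub-assembly (must start by hour 38). Taking the minimum, surface grinding must finish by hour 31 and start by 31 − 2 = hour 29.
CNC milling feeds heat treatment (must start by hour 19); surface grinding (must start by hour 29). Taking the minimum, CNC milling must finish by hour 19 and start by 19 − 5 = hour 14.
Material receipt feeds CNC milling (must start by hour 14, minus 1-hour gap → hour 13); surface grinding (must start by hour 29); dimensional inspection (must start by hour 31). Taking the minimum, material receipt must finish by hour 13 and start by 13 − 3 = hour 10.

10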